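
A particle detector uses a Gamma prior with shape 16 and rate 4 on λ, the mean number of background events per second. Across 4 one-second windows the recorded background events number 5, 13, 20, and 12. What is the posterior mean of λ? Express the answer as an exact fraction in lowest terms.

33/4

Total count: 5 + 13 + 20 + 12 = 50.
Total exposure: 4 seconds.
Posterior: α' = 16 + 50 = 66, β' = 4 + 4 = 8.
Posterior mean = α'/β' = 66/8 = 33/4.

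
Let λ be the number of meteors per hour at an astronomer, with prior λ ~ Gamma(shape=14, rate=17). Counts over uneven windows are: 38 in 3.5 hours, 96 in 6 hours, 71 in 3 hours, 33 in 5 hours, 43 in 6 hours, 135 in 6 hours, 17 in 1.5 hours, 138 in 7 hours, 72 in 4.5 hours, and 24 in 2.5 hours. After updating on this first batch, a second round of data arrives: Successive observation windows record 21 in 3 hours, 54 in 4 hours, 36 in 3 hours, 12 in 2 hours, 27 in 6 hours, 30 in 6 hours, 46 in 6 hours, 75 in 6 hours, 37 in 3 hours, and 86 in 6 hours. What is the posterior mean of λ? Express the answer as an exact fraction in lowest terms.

Total count: 38 + 96 + 71 + 33 + 43 + 135 + 17 + 138 + 72 + 24 = 667.
Total exposure: 3.5 + 6 + 3 + 5 + 6 + 6 + 1.5 + 7 + 4.5 + 2.5 = 45 hours.
After the first batch: Gamma(14 + 667, 17 + 45) = Gamma(681, 62).
Total count: 21 + 54 + 36 + 12 + 27 + 30 + 46 + 75 + 37 + 86 = 424.
Total exposure: 3 + 4 + 3 + 2 + 6 + 6 + 6 + 6 + 3 + 6 = 45 hours.
After the second batch: Gamma(681 + 424, 62 + 45) = Gamma(1105, 107).
Posterior mean = α'/β' = 1105/107.

1105/107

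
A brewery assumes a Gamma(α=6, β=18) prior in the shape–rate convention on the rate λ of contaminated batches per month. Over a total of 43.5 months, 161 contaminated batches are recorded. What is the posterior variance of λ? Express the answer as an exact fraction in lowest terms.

Total count 161 over total exposure 43.5 months.
Gamma(α, β) with Poisson data over total exposure Σt gives posterior Gamma(α+Σx, β+Σt) = Gamma(167, 123/2).
Posterior variance = α'/β'² = 167/(15129/4) = 668/15129.

668/15129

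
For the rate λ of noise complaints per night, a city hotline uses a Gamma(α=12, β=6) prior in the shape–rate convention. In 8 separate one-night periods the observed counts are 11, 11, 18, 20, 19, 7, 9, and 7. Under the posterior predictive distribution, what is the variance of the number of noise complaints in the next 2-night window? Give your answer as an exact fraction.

912/49

Total count: 11 + 11 + 18 + 20 + 19 + 7 + 9 + 7 = 102.
Total exposure: 8 nights.
Posterior: α' = 12 + 102 = 114, β' = 6 + 8 = 14.
The posterior predictive for a window of length T is Negative Binomial with variance T·α'·(β'+T)/β'² = 2·114·16/196 = 912/49.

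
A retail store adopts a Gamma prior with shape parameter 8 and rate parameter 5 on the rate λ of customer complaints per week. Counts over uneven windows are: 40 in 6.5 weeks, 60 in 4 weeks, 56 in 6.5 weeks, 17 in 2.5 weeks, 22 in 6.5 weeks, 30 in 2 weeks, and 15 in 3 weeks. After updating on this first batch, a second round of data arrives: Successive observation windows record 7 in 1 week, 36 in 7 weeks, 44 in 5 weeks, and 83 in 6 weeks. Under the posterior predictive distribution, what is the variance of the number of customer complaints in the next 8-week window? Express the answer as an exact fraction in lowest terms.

19152/275

Total count: 40 + 60 + 56 + 17 + 22 + 30 + 15 = 240.
Total exposure: 6.5 + 4 + 6.5 + 2.5 + 6.5 + 2 + 3 = 31 weeks.
After the first batch: Gamma(8 + 240, 5 + 31) = Gamma(248, 36).
Total count: 7 + 36 + 44 + 83 = 170.
Total exposure: 1 + 7 + 5 + 6 = 19 weeks.
After the second batch: Gamma(248 + 170, 36 + 19) = Gamma(418, 55).
The posterior predictive for a window of length T is Negative Binomial with variance T·α'·(β'+T)/β'² = 8·418·63/3025 = 19152/275.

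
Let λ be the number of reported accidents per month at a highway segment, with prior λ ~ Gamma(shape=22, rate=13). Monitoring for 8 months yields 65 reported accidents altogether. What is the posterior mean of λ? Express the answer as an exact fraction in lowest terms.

Total count 65 over total exposure 8 months.
The Gamma prior is conjugate for the Poisson rate, so λ | data ~ Gamma(22+65, 13+8) = Gamma(87, 21).
Posterior mean = α'/β' = 87/21 = 29/7.

29/7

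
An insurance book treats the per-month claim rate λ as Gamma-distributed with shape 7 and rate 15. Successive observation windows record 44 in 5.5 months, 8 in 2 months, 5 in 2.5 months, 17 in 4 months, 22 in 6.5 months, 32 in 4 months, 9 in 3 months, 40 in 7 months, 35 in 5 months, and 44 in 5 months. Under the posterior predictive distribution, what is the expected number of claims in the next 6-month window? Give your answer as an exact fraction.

3156/119

Total count: 44 + 8 + 5 + 17 + 22 + 32 + 9 + 40 + 35 + 44 = 256.
Total exposure: 5.5 + 2 + 2.5 + 4 + 6.5 + 4 + 3 + 7 + 5 + 5 = 44.5 months.
Conjugate update: add total count to the shape and total exposure to the rate, giving Gamma(263, 119/2).
Predictive mean over a 6-month window = T·E[λ|data] = 6·263/(119/2) = 3156/119.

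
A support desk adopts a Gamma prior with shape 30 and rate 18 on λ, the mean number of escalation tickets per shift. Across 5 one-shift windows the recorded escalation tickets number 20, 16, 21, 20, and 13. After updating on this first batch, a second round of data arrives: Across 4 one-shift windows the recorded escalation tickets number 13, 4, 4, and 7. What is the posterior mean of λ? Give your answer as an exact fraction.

Total count: 20 + 16 + 21 + 20 + 13 = 90.
Total exposure: 5 shifts.
After the first batch: Gamma(30 + 90, 18 + 5) = Gamma(120, 23).
Total count: 13 + 4 + 4 + 7 = 28.
Total exposure: 4 shifts.
After the second batch: Gamma(120 + 28, 23 + 4) = Gamma(148, 27).
Posterior mean = α'/β' = 148/27.

148/27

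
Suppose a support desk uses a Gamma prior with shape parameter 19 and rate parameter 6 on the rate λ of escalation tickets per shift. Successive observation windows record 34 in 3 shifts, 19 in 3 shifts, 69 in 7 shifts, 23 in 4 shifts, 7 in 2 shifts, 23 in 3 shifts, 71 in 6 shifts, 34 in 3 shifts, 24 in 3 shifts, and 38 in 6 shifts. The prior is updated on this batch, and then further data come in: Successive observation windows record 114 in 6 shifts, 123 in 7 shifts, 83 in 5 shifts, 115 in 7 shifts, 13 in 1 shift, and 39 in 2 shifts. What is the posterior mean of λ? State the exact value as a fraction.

Total count: 34 + 19 + 69 + 23 + 7 + 23 + 71 + 34 + 24 + 38 = 342.
Total exposure: 3 + 3 + 7 + 4 + 2 + 3 + 6 + 3 + 3 + 6 = 40 shifts.
After the first batch: Gamma(19 + 342, 6 + 40) = Gamma(361, 46).
Total count: 114 + 123 + 83 + 115 + 13 + 39 = 487.
Total exposure: 6 + 7 + 5 + 7 + 1 + 2 = 28 shifts.
After the second batch: Gamma(361 + 487, 46 + 28) = Gamma(848, 74).
Posterior mean = α'/β' = 848/74 = 424/37.

424/37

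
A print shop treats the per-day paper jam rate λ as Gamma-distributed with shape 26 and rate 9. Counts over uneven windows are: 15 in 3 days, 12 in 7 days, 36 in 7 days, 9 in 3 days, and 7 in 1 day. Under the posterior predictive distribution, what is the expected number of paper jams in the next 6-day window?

21

Total count: 15 + 12 + 36 + 9 + 7 = 79.
Total exposure: 3 + 7 + 7 + 3 + 1 = 21 days.
The Gamma prior is conjugate for the Poisson rate, so λ | data ~ Gamma(26+79, 9+21) = Gamma(105, 30).
Predictive mean over a 6-day window = T·E[λ|data] = 6·105/30 = 21.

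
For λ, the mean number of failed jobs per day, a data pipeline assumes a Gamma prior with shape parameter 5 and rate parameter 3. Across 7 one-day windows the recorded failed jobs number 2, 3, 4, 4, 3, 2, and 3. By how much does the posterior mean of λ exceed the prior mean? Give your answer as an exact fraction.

Total count: 2 + 3 + 4 + 4 + 3 + 2 + 3 = 21.
Total exposure: 7 days.
By Gamma–Poisson conjugacy, the posterior is Gamma(α + Σx, β + Σt) = Gamma(5 + 21, 3 + 7) = Gamma(26, 10).
Posterior mean = 26/10 = 13/5; prior mean = 5/3 = 5/3. Difference = 13/5 − 5/3 = 14/15.

14/15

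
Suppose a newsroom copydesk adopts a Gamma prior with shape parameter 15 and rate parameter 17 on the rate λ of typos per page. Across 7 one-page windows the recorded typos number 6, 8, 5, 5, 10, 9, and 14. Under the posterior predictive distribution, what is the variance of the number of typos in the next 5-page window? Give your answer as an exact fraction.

Total count: 6 + 8 + 5 + 5 + 10 + 9 + 14 = 57.
Total exposure: 7 pages.
Gamma(α, β) with Poisson data over total exposure Σt gives posterior Gamma(α+Σx, β+Σt) = Gamma(72, 24).
The posterior predictive for a window of length T is Negative Binomial with variance T·α'·(β'+T)/β'² = 5·72·29/576 = 145/8.

145/8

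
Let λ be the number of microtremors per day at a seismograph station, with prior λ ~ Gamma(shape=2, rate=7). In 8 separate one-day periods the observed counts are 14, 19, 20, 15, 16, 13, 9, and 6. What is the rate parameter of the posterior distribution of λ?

15

Total count: 14 + 19 + 20 + 15 + 16 + 13 + 9 + 6 = 112.
Total exposure: 8 days.
Posterior: α' = 2 + 112 = 114, β' = 7 + 8 = 15.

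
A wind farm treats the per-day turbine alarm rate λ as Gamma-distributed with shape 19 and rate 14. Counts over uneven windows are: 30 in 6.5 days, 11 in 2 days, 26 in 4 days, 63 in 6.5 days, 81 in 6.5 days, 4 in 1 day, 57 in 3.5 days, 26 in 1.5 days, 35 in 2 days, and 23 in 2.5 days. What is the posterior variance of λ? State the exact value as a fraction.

Total count: 30 + 11 + 26 + 63 + 81 + 4 + 57 + 26 + 35 + 23 = 356.
Total exposure: 6.5 + 2 + 4 + 6.5 + 6.5 + 1 + 3.5 + 1.5 + 2 + 2.5 = 36 days.
Gamma(α, β) with Poisson data over total exposure Σt gives posterior Gamma(α+Σx, β+Σt) = Gamma(375, 50).
Posterior variance = α'/β'² = 375/2500 = 3/20.

3/20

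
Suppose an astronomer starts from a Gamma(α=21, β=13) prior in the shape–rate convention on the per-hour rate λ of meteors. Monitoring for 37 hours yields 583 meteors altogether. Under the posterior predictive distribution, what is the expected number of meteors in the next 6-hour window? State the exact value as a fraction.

Total count 583 over total exposure 37 hours.
The Gamma prior is conjugate for the Poisson rate, so λ | data ~ Gamma(21+583, 13+37) = Gamma(604, 50).
Predictive mean over a 6-hour window = T·E[λ|data] = 6·604/50 = 1812/25.

1812/25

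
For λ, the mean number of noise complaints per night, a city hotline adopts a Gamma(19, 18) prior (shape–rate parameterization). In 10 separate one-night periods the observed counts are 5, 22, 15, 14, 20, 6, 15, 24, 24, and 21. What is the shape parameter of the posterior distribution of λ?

185

Total count: 5 + 22 + 15 + 14 + 20 + 6 + 15 + 24 + 24 + 21 = 166.
Total exposure: 10 nights.
By Gamma–Poisson conjugacy, the posterior is Gamma(α + Σx, β + Σt) = Gamma(19 + 166, 18 + 10) = Gamma(185, 28).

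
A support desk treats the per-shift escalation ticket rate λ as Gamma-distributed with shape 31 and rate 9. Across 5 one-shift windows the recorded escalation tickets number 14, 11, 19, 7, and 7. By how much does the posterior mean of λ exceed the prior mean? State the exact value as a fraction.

Total count: 14 + 11 + 19 + 7 + 7 = 58.
Total exposure: 5 shifts.
Posterior: α' = 31 + 58 = 89, β' = 9 + 5 = 14.
Posterior mean = 89/14 = 89/14; prior mean = 31/9 = 31/9. Difference = 89/14 − 31/9 = 367/126.

367/126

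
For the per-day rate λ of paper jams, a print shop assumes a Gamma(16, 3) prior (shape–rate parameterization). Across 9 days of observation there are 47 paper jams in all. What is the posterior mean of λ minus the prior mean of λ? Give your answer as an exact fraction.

Total count 47 over total exposure 9 days.
Conjugate update: add total count to the shape and total exposure to the rate, giving Gamma(63, 12).
Posterior mean = 63/12 = 21/4; prior mean = 16/3 = 16/3. Difference = 21/4 − 16/3 = -1/12.

-1/12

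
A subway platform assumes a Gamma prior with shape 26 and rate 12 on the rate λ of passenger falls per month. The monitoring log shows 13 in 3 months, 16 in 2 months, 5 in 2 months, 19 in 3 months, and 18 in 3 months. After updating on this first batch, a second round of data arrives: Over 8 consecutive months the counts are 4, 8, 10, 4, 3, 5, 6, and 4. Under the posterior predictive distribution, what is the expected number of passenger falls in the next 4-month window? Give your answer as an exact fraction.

188/11

Total count: 13 + 16 + 5 + 19 + 18 = 71.
Total exposure: 3 + 2 + 2 + 3 + 3 = 13 months.
After the first batch: Gamma(26 + 71, 12 + 13) = Gamma(97, 25).
Total count: 4 + 8 + 10 + 4 + 3 + 5 + 6 + 4 = 44.
Total exposure: 8 months.
After the second batch: Gamma(97 + 44, 25 + 8) = Gamma(141, 33).
Predictive mean over a 4-month window = T·E[λ|data] = 4·141/33 = 188/11.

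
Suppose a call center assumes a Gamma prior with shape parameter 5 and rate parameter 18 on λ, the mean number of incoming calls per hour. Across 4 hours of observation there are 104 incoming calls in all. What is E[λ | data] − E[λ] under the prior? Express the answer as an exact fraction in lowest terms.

Total count 104 over total exposure 4 hours.
Gamma(α, β) with Poisson data over total exposure Σt gives posterior Gamma(α+Σx, β+Σt) = Gamma(109, 22).
Posterior mean = 109/22 = 109/22; prior mean = 5/18 = 5/18. Difference = 109/22 − 5/18 = 463/99.

463/99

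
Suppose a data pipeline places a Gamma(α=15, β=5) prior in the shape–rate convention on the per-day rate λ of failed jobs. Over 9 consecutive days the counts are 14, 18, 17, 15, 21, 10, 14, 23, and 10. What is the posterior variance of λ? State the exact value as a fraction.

Total count: 14 + 18 + 17 + 15 + 21 + 10 + 14 + 23 + 10 = 142.
Total exposure: 9 days.
Posterior: α' = 15 + 142 = 157, β' = 5 + 9 = 14.
Posterior variance = α'/β'² = 157/196.

157/196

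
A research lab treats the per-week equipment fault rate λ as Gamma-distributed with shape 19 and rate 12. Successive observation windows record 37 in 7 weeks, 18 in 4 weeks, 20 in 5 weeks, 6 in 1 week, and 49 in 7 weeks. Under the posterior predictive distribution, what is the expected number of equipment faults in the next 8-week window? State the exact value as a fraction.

Total count: 37 + 18 + 20 + 6 + 49 = 130.
Total exposure: 7 + 4 + 5 + 1 + 7 = 24 weeks.
The Gamma prior is conjugate for the Poisson rate, so λ | data ~ Gamma(19+130, 12+24) = Gamma(149, 36).
Predictive mean over an 8-week window = T·E[λ|data] = 8·149/36 = 298/9.

298/9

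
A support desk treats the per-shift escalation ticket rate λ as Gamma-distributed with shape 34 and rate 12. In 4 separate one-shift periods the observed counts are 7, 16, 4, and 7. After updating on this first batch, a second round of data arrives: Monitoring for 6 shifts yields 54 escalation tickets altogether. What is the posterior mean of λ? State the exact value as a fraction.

61/11

Total count: 7 + 16 + 4 + 7 = 34.
Total exposure: 4 shifts.
After the first batch: Gamma(34 + 34, 12 + 4) = Gamma(68, 16).
Total count 54 over total exposure 6 shifts.
After the second batch: Gamma(68 + 54, 16 + 6) = Gamma(122, 22).
Posterior mean = α'/β' = 122/22 = 61/11.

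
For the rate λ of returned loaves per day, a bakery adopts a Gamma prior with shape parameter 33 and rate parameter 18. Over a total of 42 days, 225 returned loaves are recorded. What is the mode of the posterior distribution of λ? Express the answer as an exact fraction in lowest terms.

257/60

Total count 225 over total exposure 42 days.
Posterior: α' = 33 + 225 = 258, β' = 18 + 42 = 60.
Posterior mode = (α'−1)/β' = 257/60.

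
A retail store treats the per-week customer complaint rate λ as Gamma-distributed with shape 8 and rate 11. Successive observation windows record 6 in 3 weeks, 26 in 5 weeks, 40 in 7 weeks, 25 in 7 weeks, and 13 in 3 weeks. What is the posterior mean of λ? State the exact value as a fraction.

59/18

Total count: 6 + 26 + 40 + 25 + 13 = 110.
Total exposure: 3 + 5 + 7 + 7 + 3 = 25 weeks.
Posterior: α' = 8 + 110 = 118, β' = 11 + 25 = 36.
Posterior mean = α'/β' = 118/36 = 59/18.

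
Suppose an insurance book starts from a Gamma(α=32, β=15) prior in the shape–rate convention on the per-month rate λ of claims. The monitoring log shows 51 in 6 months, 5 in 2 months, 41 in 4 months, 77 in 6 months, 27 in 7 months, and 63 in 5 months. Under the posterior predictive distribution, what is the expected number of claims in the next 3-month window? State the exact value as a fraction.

Total count: 51 + 5 + 41 + 77 + 27 + 63 = 264.
Total exposure: 6 + 2 + 4 + 6 + 7 + 5 = 30 months.
By Gamma–Poisson conjugacy, the posterior is Gamma(α + Σx, β + Σt) = Gamma(32 + 264, 15 + 30) = Gamma(296, 45).
Predictive mean over a 3-month window = T·E[λ|data] = 3·296/45 = 296/15.

296/15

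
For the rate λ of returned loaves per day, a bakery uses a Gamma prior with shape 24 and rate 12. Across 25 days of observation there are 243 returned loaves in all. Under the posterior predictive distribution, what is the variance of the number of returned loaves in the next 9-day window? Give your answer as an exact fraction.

110538/1369

Total count 243 over total exposure 25 days.
By Gamma–Poisson conjugacy, the posterior is Gamma(α + Σx, β + Σt) = Gamma(24 + 243, 12 + 25) = Gamma(267, 37).
The posterior predictive for a window of length T is Negative Binomial with variance T·α'·(β'+T)/β'² = 9·267·46/1369 = 110538/1369.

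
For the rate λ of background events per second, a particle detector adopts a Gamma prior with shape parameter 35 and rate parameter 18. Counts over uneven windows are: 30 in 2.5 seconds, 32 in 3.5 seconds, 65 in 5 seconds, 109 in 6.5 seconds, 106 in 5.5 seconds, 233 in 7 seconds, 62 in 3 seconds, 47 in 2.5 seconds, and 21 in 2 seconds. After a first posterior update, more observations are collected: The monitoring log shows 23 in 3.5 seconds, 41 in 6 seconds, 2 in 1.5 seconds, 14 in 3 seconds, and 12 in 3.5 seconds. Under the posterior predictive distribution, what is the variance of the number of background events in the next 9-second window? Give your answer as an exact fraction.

Total count: 30 + 32 + 65 + 109 + 106 + 233 + 62 + 47 + 21 = 705.
Total exposure: 2.5 + 3.5 + 5 + 6.5 + 5.5 + 7 + 3 + 2.5 + 2 = 37.5 seconds.
After the first batch: Gamma(35 + 705, 18 + 37.5) = Gamma(740, 111/2).
Total count: 23 + 41 + 2 + 14 + 12 = 92.
Total exposure: 3.5 + 6 + 1.5 + 3 + 3.5 = 17.5 seconds.
After the second batch: Gamma(740 + 92, 111/2 + 17.5) = Gamma(832, 73).
The posterior predictive for a window of length T is Negative Binomial with variance T·α'·(β'+T)/β'² = 9·832·82/5329 = 614016/5329.

614016/5329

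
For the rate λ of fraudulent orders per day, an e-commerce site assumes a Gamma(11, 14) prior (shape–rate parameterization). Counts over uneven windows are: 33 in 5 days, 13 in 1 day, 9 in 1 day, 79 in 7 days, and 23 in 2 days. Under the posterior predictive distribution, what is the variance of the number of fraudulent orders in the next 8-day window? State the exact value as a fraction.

Total count: 33 + 13 + 9 + 79 + 23 = 157.
Total exposure: 5 + 1 + 1 + 7 + 2 = 16 days.
Gamma(α, β) with Poisson data over total exposure Σt gives posterior Gamma(α+Σx, β+Σt) = Gamma(168, 30).
The posterior predictive for a window of length T is Negative Binomial with variance T·α'·(β'+T)/β'² = 8·168·38/900 = 4256/75.

4256/75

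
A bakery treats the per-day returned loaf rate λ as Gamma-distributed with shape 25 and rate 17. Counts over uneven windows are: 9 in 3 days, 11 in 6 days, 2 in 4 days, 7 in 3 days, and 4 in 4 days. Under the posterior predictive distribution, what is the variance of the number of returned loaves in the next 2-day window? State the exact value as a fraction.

4524/1369

Total count: 9 + 11 + 2 + 7 + 4 = 33.
Total exposure: 3 + 6 + 4 + 3 + 4 = 20 days.
The Gamma prior is conjugate for the Poisson rate, so λ | data ~ Gamma(25+33, 17+20) = Gamma(58, 37).
The posterior predictive for a window of length T is Negative Binomial with variance T·α'·(β'+T)/β'² = 2·58·39/1369 = 4524/1369.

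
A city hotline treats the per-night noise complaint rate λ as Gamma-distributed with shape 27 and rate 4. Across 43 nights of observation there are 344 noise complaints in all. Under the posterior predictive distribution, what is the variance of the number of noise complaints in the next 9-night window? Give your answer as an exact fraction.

186984/2209

Total count 344 over total exposure 43 nights.
The Gamma prior is conjugate for the Poisson rate, so λ | data ~ Gamma(27+344, 4+43) = Gamma(371, 47).
The posterior predictive for a window of length T is Negative Binomial with variance T·α'·(β'+T)/β'² = 9·371·56/2209 = 186984/2209.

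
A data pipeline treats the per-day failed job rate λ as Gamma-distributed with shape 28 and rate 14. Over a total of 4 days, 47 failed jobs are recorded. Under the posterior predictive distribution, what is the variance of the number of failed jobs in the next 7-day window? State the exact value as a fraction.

Total count 47 over total exposure 4 days.
Conjugate update: add total count to the shape and total exposure to the rate, giving Gamma(75, 18).
The posterior predictive for a window of length T is Negative Binomial with variance T·α'·(β'+T)/β'² = 7·75·25/324 = 4375/108.

4375/108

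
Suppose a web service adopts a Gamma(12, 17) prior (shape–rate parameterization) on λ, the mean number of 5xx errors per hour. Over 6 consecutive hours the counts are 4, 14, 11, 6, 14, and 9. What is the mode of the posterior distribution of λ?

3

Total count: 4 + 14 + 11 + 6 + 14 + 9 = 58.
Total exposure: 6 hours.
The Gamma prior is conjugate for the Poisson rate, so λ | data ~ Gamma(12+58, 17+6) = Gamma(70, 23).
Posterior mode = (α'−1)/β' = 69/23 = 3.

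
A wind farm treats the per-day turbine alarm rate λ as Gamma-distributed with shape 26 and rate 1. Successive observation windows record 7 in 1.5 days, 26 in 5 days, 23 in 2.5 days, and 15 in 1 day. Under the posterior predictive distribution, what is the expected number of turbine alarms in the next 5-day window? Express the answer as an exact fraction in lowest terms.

485/11

Total count: 7 + 26 + 23 + 15 = 71.
Total exposure: 1.5 + 5 + 2.5 + 1 = 10 days.
Conjugate update: add total count to the shape and total exposure to the rate, giving Gamma(97, 11).
Predictive mean over a 5-day window = T·E[λ|data] = 5·97/11 = 485/11.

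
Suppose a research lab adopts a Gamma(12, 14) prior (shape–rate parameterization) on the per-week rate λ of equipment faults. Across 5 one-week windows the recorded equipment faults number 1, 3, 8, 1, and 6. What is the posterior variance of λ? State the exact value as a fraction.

31/361

Total count: 1 + 3 + 8 + 1 + 6 = 19.
Total exposure: 5 weeks.
Gamma(α, β) with Poisson data over total exposure Σt gives posterior Gamma(α+Σx, β+Σt) = Gamma(31, 19).
Posterior variance = α'/β'² = 31/361.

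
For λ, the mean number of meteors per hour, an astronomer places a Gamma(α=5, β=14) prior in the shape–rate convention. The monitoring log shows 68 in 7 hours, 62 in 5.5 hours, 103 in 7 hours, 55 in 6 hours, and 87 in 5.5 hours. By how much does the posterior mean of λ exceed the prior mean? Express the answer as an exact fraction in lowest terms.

Total count: 68 + 62 + 103 + 55 + 87 = 375.
Total exposure: 7 + 5.5 + 7 + 6 + 5.5 = 31 hours.
The Gamma prior is conjugate for the Poisson rate, so λ | data ~ Gamma(5+375, 14+31) = Gamma(380, 45).
Posterior mean = 380/45 = 76/9; prior mean = 5/14 = 5/14. Difference = 76/9 − 5/14 = 1019/126.

1019/126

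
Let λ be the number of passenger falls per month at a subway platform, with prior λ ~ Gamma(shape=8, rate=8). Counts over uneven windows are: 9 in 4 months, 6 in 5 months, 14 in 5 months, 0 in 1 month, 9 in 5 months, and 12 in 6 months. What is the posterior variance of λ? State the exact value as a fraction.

29/578

Total count: 9 + 6 + 14 + 0 + 9 + 12 = 50.
Total exposure: 4 + 5 + 5 + 1 + 5 + 6 = 26 months.
Gamma(α, β) with Poisson data over total exposure Σt gives posterior Gamma(α+Σx, β+Σt) = Gamma(58, 34).
Posterior variance = α'/β'² = 58/1156 = 29/578.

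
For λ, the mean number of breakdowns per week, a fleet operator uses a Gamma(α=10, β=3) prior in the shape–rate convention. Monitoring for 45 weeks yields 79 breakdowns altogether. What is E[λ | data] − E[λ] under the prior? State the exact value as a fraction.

-71/48

Total count 79 over total exposure 45 weeks.
Posterior: α' = 10 + 79 = 89, β' = 3 + 45 = 48.
Posterior mean = 89/48 = 89/48; prior mean = 10/3 = 10/3. Difference = 89/48 − 10/3 = -71/48.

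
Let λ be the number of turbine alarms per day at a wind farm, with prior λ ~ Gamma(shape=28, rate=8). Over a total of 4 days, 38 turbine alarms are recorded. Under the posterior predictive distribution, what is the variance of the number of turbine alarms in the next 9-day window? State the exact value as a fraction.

693/8

Total count 38 over total exposure 4 days.
Gamma(α, β) with Poisson data over total exposure Σt gives posterior Gamma(α+Σx, β+Σt) = Gamma(66, 12).
The posterior predictive for a window of length T is Negative Binomial with variance T·α'·(β'+T)/β'² = 9·66·21/144 = 693/8.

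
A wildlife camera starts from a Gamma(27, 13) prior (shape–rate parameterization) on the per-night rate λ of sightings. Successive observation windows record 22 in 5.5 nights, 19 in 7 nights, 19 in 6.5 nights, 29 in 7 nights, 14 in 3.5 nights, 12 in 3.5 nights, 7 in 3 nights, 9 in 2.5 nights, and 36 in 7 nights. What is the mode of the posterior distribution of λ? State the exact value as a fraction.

Total count: 22 + 19 + 19 + 29 + 14 + 12 + 7 + 9 + 36 = 167.
Total exposure: 5.5 + 7 + 6.5 + 7 + 3.5 + 3.5 + 3 + 2.5 + 7 = 45.5 nights.
Gamma(α, β) with Poisson data over total exposure Σt gives posterior Gamma(α+Σx, β+Σt) = Gamma(194, 117/2).
Posterior mode = (α'−1)/β' = 193/(117/2) = 386/117.

386/117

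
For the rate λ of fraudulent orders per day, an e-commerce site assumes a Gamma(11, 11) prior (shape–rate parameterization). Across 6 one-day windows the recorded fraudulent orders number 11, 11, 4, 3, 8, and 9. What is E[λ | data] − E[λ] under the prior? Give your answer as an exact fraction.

40/17

Total count: 11 + 11 + 4 + 3 + 8 + 9 = 46.
Total exposure: 6 days.
Posterior: α' = 11 + 46 = 57, β' = 11 + 6 = 17.
Posterior mean = 57/17 = 57/17; prior mean = 11/11 = 1. Difference = 57/17 − 1 = 40/17.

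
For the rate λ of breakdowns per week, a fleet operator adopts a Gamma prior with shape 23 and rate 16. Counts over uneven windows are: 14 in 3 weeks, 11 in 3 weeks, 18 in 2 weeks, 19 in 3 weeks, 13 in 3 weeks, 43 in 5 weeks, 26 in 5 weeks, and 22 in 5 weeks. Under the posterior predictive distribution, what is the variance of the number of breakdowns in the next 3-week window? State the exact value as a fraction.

336/25

Total count: 14 + 11 + 18 + 19 + 13 + 43 + 26 + 22 = 166.
Total exposure: 3 + 3 + 2 + 3 + 3 + 5 + 5 + 5 = 29 weeks.
Gamma(α, β) with Poisson data over total exposure Σt gives posterior Gamma(α+Σx, β+Σt) = Gamma(189, 45).
The posterior predictive for a window of length T is Negative Binomial with variance T·α'·(β'+T)/β'² = 3·189·48/2025 = 336/25.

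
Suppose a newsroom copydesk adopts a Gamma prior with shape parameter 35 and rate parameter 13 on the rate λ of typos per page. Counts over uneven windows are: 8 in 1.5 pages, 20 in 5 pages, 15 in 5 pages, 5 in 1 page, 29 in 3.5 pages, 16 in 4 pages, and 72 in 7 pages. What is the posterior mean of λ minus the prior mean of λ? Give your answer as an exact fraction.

Total count: 8 + 20 + 15 + 5 + 29 + 16 + 72 = 165.
Total exposure: 1.5 + 5 + 5 + 1 + 3.5 + 4 + 7 = 27 pages.
Conjugate update: add total count to the shape and total exposure to the rate, giving Gamma(200, 40).
Posterior mean = 200/40 = 5; prior mean = 35/13 = 35/13. Difference = 5 − 35/13 = 30/13.

30/13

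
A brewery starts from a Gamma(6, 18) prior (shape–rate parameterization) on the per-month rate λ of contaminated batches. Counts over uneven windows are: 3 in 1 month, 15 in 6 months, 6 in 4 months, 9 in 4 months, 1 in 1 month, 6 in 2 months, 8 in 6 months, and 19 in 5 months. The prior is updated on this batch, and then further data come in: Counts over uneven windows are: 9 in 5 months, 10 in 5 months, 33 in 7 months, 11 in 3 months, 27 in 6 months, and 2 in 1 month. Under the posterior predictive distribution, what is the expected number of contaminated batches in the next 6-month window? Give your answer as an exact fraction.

Total count: 3 + 15 + 6 + 9 + 1 + 6 + 8 + 19 = 67.
Total exposure: 1 + 6 + 4 + 4 + 1 + 2 + 6 + 5 = 29 months.
After the first batch: Gamma(6 + 67, 18 + 29) = Gamma(73, 47).
Total count: 9 + 10 + 33 + 11 + 27 + 2 = 92.
Total exposure: 5 + 5 + 7 + 3 + 6 + 1 = 27 months.
After the second batch: Gamma(73 + 92, 47 + 27) = Gamma(165, 74).
Predictive mean over a 6-month window = T·E[λ|data] = 6·165/74 = 495/37.

495/37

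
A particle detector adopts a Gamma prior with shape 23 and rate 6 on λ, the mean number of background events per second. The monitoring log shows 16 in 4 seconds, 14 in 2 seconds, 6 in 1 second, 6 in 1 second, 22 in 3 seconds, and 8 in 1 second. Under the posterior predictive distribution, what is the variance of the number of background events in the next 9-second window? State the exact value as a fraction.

285/4

Total count: 16 + 14 + 6 + 6 + 22 + 8 = 72.
Total exposure: 4 + 2 + 1 + 1 + 3 + 1 = 12 seconds.
By Gamma–Poisson conjugacy, the posterior is Gamma(α + Σx, β + Σt) = Gamma(23 + 72, 6 + 12) = Gamma(95, 18).
The posterior predictive for a window of length T is Negative Binomial with variance T·α'·(β'+T)/β'² = 9·95·27/324 = 285/4.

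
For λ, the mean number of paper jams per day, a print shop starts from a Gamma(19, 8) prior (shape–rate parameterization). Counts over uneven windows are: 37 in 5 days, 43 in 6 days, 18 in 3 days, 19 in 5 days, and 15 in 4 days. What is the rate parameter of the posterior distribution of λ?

31

Total count: 37 + 43 + 18 + 19 + 15 = 132.
Total exposure: 5 + 6 + 3 + 5 + 4 = 23 days.
Posterior: α' = 19 + 132 = 151, β' = 8 + 23 = 31.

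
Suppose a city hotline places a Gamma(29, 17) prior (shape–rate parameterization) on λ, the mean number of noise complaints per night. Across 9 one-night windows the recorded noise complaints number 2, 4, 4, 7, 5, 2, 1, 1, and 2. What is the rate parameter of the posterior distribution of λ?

26

Total count: 2 + 4 + 4 + 7 + 5 + 2 + 1 + 1 + 2 = 28.
Total exposure: 9 nights.
By Gamma–Poisson conjugacy, the posterior is Gamma(α + Σx, β + Σt) = Gamma(29 + 28, 17 + 9) = Gamma(57, 26).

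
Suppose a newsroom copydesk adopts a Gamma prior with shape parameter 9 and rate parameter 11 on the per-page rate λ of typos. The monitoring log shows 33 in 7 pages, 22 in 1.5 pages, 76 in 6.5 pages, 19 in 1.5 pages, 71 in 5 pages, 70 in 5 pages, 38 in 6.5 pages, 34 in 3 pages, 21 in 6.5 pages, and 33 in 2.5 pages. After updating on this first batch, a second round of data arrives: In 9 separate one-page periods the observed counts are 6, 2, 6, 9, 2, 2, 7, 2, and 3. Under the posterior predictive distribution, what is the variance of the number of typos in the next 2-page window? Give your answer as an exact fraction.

Total count: 33 + 22 + 76 + 19 + 71 + 70 + 38 + 34 + 21 + 33 = 417.
Total exposure: 7 + 1.5 + 6.5 + 1.5 + 5 + 5 + 6.5 + 3 + 6.5 + 2.5 = 45 pages.
After the first batch: Gamma(9 + 417, 11 + 45) = Gamma(426, 56).
Total count: 6 + 2 + 6 + 9 + 2 + 2 + 7 + 2 + 3 = 39.
Total exposure: 9 pages.
After the second batch: Gamma(426 + 39, 56 + 9) = Gamma(465, 65).
The posterior predictive for a window of length T is Negative Binomial with variance T·α'·(β'+T)/β'² = 2·465·67/4225 = 12462/845.

12462/845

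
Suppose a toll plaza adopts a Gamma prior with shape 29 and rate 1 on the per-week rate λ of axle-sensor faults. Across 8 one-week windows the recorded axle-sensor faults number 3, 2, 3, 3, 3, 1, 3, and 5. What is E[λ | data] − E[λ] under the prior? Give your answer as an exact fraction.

-209/9

Total count: 3 + 2 + 3 + 3 + 3 + 1 + 3 + 5 = 23.
Total exposure: 8 weeks.
The Gamma prior is conjugate for the Poisson rate, so λ | data ~ Gamma(29+23, 1+8) = Gamma(52, 9).
Posterior mean = 52/9 = 52/9; prior mean = 29/1 = 29. Difference = 52/9 − 29 = -209/9.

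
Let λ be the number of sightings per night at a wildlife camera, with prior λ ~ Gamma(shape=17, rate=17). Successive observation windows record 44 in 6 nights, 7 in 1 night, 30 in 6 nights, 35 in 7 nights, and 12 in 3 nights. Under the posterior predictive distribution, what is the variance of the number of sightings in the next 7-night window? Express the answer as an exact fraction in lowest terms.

Total count: 44 + 7 + 30 + 35 + 12 = 128.
Total exposure: 6 + 1 + 6 + 7 + 3 = 23 nights.
Posterior: α' = 17 + 128 = 145, β' = 17 + 23 = 40.
The posterior predictive for a window of length T is Negative Binomial with variance T·α'·(β'+T)/β'² = 7·145·47/1600 = 9541/320.

9541/320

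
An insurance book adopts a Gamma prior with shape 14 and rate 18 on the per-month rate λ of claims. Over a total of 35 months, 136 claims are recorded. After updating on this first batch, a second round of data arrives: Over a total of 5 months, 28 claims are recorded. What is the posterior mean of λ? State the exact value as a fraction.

89/29

Total count 136 over total exposure 35 months.
After the first batch: Gamma(14 + 136, 18 + 35) = Gamma(150, 53).
Total count 28 over total exposure 5 months.
After the second batch: Gamma(150 + 28, 53 + 5) = Gamma(178, 58).
Posterior mean = α'/β' = 178/58 = 89/29.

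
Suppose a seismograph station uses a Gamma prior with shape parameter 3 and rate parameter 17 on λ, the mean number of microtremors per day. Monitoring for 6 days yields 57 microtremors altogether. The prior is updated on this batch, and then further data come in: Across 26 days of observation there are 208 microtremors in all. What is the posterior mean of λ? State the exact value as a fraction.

Total count 57 over total exposure 6 days.
After the first batch: Gamma(3 + 57, 17 + 6) = Gamma(60, 23).
Total count 208 over total exposure 26 days.
After the second batch: Gamma(60 + 208, 23 + 26) = Gamma(268, 49).
Posterior mean = α'/β' = 268/49.

268/49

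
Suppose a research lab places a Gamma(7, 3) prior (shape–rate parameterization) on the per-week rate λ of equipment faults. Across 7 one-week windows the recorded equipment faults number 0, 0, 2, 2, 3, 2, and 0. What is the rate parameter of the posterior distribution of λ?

Total count: 0 + 0 + 2 + 2 + 3 + 2 + 0 = 9.
Total exposure: 7 weeks.
By Gamma–Poisson conjugacy, the posterior is Gamma(α + Σx, β + Σt) = Gamma(7 + 9, 3 + 7) = Gamma(16, 10).

10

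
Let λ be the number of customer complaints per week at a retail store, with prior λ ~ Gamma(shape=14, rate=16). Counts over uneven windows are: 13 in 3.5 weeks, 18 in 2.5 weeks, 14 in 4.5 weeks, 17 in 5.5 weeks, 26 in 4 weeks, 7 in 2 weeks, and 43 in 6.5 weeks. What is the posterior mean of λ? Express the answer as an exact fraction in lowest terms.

Total count: 13 + 18 + 14 + 17 + 26 + 7 + 43 = 138.
Total exposure: 3.5 + 2.5 + 4.5 + 5.5 + 4 + 2 + 6.5 = 28.5 weeks.
Conjugate update: add total count to the shape and total exposure to the rate, giving Gamma(152, 89/2).
Posterior mean = α'/β' = 152/(89/2) = 304/89.

304/89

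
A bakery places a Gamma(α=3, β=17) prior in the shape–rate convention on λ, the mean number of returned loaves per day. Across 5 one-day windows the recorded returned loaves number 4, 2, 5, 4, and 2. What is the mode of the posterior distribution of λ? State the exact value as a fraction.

Total count: 4 + 2 + 5 + 4 + 2 = 17.
Total exposure: 5 days.
Gamma(α, β) with Poisson data over total exposure Σt gives posterior Gamma(α+Σx, β+Σt) = Gamma(20, 22).
Posterior mode = (α'−1)/β' = 19/22.

19/22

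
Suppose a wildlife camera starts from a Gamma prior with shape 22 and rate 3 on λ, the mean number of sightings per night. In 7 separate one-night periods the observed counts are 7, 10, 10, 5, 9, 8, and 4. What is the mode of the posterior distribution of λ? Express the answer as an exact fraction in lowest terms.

Total count: 7 + 10 + 10 + 5 + 9 + 8 + 4 = 53.
Total exposure: 7 nights.
By Gamma–Poisson conjugacy, the posterior is Gamma(α + Σx, β + Σt) = Gamma(22 + 53, 3 + 7) = Gamma(75, 10).
Posterior mode = (α'−1)/β' = 74/10 = 37/5.

37/5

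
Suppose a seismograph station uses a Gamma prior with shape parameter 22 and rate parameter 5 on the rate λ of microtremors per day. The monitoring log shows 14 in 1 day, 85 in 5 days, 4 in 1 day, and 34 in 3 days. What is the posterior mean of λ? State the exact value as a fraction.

53/5

Total count: 14 + 85 + 4 + 34 = 137.
Total exposure: 1 + 5 + 1 + 3 = 10 days.
Posterior: α' = 22 + 137 = 159, β' = 5 + 10 = 15.
Posterior mean = α'/β' = 159/15 = 53/5.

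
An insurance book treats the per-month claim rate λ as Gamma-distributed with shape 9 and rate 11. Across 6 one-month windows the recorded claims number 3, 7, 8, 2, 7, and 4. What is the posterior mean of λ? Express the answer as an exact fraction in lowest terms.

Total count: 3 + 7 + 8 + 2 + 7 + 4 = 31.
Total exposure: 6 months.
The Gamma prior is conjugate for the Poisson rate, so λ | data ~ Gamma(9+31, 11+6) = Gamma(40, 17).
Posterior mean = α'/β' = 40/17.

40/17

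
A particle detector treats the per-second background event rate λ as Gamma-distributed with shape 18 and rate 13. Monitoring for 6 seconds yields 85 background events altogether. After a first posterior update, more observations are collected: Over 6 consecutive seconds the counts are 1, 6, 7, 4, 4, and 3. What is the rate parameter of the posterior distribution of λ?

25

Total count 85 over total exposure 6 seconds.
After the first batch: Gamma(18 + 85, 13 + 6) = Gamma(103, 19).
Total count: 1 + 6 + 7 + 4 + 4 + 3 = 25.
Total exposure: 6 seconds.
After the second batch: Gamma(103 + 25, 19 + 6) = Gamma(128, 25).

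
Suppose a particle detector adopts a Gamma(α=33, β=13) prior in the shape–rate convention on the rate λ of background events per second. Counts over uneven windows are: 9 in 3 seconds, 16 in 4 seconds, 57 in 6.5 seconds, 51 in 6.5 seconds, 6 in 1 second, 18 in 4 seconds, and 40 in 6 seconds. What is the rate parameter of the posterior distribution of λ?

44

Total count: 9 + 16 + 57 + 51 + 6 + 18 + 40 = 197.
Total exposure: 3 + 4 + 6.5 + 6.5 + 1 + 4 + 6 = 31 seconds.
Gamma(α, β) with Poisson data over total exposure Σt gives posterior Gamma(α+Σx, β+Σt) = Gamma(230, 44).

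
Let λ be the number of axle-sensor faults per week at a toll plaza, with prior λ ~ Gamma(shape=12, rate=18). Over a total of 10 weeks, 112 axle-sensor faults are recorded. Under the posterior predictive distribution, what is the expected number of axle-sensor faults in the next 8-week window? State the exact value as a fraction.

248/7

Total count 112 over total exposure 10 weeks.
Gamma(α, β) with Poisson data over total exposure Σt gives posterior Gamma(α+Σx, β+Σt) = Gamma(124, 28).
Predictive mean over an 8-week window = T·E[λ|data] = 8·124/28 = 248/7.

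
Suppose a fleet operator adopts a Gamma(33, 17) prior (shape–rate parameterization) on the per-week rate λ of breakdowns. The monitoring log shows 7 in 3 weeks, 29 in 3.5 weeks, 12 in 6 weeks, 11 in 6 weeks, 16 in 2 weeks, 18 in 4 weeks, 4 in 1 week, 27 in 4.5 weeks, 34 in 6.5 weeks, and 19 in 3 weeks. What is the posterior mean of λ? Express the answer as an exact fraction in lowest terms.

Total count: 7 + 29 + 12 + 11 + 16 + 18 + 4 + 27 + 34 + 19 = 177.
Total exposure: 3 + 3.5 + 6 + 6 + 2 + 4 + 1 + 4.5 + 6.5 + 3 = 39.5 weeks.
The Gamma prior is conjugate for the Poisson rate, so λ | data ~ Gamma(33+177, 17+39.5) = Gamma(210, 113/2).
Posterior mean = α'/β' = 210/(113/2) = 420/113.

420/113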